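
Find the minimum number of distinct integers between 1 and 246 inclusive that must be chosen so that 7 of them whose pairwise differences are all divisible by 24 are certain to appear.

145

Integers whose pairwise differences are multiples of 24 are exactly those sharing a remainder mod 24. The 24 residue classes mod 24 are the pigeonholes.
With 144 integers one could put 6 in each residue class and have no class reach 7.
The 145th integer pushes some class to 7, so 24·6 + 1 = 145.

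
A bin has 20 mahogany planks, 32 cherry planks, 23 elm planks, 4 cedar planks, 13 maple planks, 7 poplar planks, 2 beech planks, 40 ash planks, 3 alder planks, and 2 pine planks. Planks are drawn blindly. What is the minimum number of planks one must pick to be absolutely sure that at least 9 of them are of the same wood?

59

By pigeonhole, put each drawn plank into a box by wood. The largest draw with every box below 9 takes min(count, 8) from each wood; woods with fewer than 8 contribute all they have.
Σ min(cᵢ, 8) = 8 + 8 + 8 + 4 + 8 + 7 + 2 + 8 + 3 + 2 = 58.
Draw number 58 + 1 = 59 must push one box to 9.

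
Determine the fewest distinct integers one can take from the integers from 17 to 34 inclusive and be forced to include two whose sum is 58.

14

Two chosen integers sum to 58 exactly when both halves of some pair {x, 58−x} with 24 ≤ x ≤ 58−x ≤ 34 are chosen — 5 such pairs.
The remaining 8 elements (those with no distinct partner in range) can never complete a 58-sum, so the worst case takes all of them and one from each pair: 8 + 5 = 13.
By the pigeonhole principle, the 14th integer has to be the second member of some pair, so 13 + 1 = 14.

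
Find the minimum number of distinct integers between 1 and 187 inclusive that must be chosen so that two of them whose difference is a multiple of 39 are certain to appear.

40

Integers whose pairwise differences are multiples of 39 are exactly those sharing a remainder mod 39. The 39 residue classes mod 39 are the pigeonholes.
With 39 integers one could put 1 in each residue class and have no class reach 2.
The 40th integer pushes some class to 2, so 39·1 + 1 = 40.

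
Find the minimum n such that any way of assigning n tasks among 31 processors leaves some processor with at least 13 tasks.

373

With 372 tasks one could put exactly 12 in each of the 31 processors, and no processor would reach 13.
Pigeonhole: one more task must land in a processor that already has 12, giving it 13.
So 31 × 12 + 1 = 373 tasks are required.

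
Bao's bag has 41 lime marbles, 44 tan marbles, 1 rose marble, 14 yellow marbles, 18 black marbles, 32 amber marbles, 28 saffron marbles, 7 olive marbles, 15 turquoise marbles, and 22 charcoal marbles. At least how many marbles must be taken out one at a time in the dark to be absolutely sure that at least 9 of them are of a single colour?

73

By the pigeonhole principle, put each drawn marble into a box by colour. The largest draw with every box below 9 takes min(count, 8) from each colour; colours with fewer than 8 contribute all they have.
Σ min(cᵢ, 8) = 8 + 8 + 1 + 8 + 8 + 8 + 8 + 7 + 8 + 8 = 72.
Draw number 72 + 1 = 73 must push one box to 9.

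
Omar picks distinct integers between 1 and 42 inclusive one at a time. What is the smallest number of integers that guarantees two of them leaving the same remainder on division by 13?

14

The 13 residue classes mod 13 are the pigeonholes.
With 13 integers one could put 1 in each residue class and have no class reach 2.
The 14th integer pushes some class to 2, so 13·1 + 1 = 14.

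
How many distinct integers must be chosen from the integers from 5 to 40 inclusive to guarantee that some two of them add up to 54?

A set avoiding the sum 54 can contain at most one of each pair {x, 54−x}, plus the 10 elements whose complement lies outside the range or equal to its own complement.
The integers 5, …, 27 (23 of them) are such a set: any two sum to at least 5+6 = 11 and at most 26+27 = 53 < 54.
Any 24th integer completes one of the 13 pairs, so 24 choices force a sum of 54.

24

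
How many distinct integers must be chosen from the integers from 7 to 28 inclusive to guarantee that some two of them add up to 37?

13

A set avoiding the sum 37 can contain at most one of each pair {x, 37−x}, plus the 2 elements whose complement lies outside the range.
The integers 7, …, 18 (12 of them) are such a set: any two sum to at least 7+8 = 15 and at most 17+18 = 35 < 37.
Any 13th integer completes one of the 10 pairs, so 13 choices force a sum of 37.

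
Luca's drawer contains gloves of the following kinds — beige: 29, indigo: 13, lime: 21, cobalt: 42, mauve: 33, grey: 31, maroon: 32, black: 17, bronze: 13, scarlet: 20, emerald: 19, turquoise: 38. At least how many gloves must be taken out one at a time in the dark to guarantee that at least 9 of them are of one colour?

97

Pigeonhole: the 12 colours are the holes; the gloves drawn are the pigeons.
To avoid 9 of any one colour, the worst case takes at most 8 of each colour.
That gives 8 + 8 + 8 + 8 + 8 + 8 + 8 + 8 + 8 + 8 + 8 + 8 = 96 gloves with no colour reaching 9.
The next glove forces some colour to 9, so 96 + 1 = 97.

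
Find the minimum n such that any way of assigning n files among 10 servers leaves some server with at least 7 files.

With 60 files one could put exactly 6 in each of the 10 servers, and no server would reach 7.
By pigeonhole, one more file must land in a server that already has 6, giving it 7.
So 10 × 6 + 1 = 61 files are required.

61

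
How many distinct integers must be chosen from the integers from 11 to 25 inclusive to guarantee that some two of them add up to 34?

10

A set avoiding the sum 34 can contain at most one of each pair {x, 34−x}, plus the 3 elements whose complement lies outside the range or equal to its own complement.
The integers 17, …, 25 (9 of them) are such a set: any two sum to at least 17+18 = 35 > 34.
Any 10th integer completes one of the 6 pairs, so 10 choices force a sum of 34.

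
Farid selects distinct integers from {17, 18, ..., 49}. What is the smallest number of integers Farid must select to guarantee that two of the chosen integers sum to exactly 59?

Two chosen integers sum to 59 exactly when both halves of some pair {x, 59−x} with 17 ≤ x ≤ 59−x ≤ 42 are chosen — 13 such pairs.
The remaining 7 elements (those with no distinct partner in range) can never complete a 59-sum, so the worst case takes all of them and one from each pair: 7 + 13 = 20.
By pigeonhole, the 21st integer has to be the second member of some pair, so 20 + 1 = 21.

21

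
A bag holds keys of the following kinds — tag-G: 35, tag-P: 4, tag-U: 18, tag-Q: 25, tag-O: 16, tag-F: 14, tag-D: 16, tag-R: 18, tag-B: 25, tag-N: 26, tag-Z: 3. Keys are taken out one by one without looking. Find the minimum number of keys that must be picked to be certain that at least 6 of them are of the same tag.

An adversary could hand out at most 5 keys per tag (tag-P, tag-Z run out sooner): 5 + 4 + 5 + 5 + 5 + 5 + 5 + 5 + 5 + 5 + 3 = 52 keys and still no tag has 6.
By the pigeonhole principle, one more key lands in a tag already at 5, so 53 draws are enough and 52 are not.

53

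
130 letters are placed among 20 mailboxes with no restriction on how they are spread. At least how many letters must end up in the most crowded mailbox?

Pigeonhole: the 20 mailboxes are the holes and the 130 letters are the pigeons.
If every mailbox held at most 6 letters, the total would be at most 20 × 6 = 120, which is less than 130.
So some mailbox holds at least ⌈130/20⌉ = 7 letters.

7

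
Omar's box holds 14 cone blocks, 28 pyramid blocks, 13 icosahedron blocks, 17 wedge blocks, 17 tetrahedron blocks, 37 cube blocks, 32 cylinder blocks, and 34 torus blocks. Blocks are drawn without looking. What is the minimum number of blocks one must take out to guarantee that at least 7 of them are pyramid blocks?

In the worst case for collecting pyramid blocks, every non-pyramid block comes out first.
There are 14 + 13 + 17 + 17 + 37 + 32 + 34 = 164 non-pyramid blocks altogether.
After those, each further block must be pyramid, so 164 + 7 = 171 draws guarantee 7 pyramid blocks.

171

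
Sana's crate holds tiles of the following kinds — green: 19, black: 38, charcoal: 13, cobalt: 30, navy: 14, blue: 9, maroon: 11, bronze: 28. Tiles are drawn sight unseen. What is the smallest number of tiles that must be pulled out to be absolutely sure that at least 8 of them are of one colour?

57

The 8 colours are the holes; the tiles drawn are the pigeons.
To avoid 8 of any one colour, the worst case takes at most 7 of each colour.
That gives 7 + 7 + 7 + 7 + 7 + 7 + 7 + 7 = 56 tiles with no colour reaching 8.
The next tile forces some colour to 8, so 56 + 1 = 57.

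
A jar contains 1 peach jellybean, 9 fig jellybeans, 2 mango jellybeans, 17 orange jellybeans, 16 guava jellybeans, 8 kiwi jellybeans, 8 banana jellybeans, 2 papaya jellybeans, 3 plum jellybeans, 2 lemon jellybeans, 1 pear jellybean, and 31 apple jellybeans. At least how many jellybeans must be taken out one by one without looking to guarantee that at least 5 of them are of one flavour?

36

By pigeonhole, put each drawn jellybean into a box by flavour. The largest draw with every box below 5 takes min(count, 4) from each flavour; flavours with fewer than 4 contribute all they have.
Σ min(cᵢ, 4) = 1 + 4 + 2 + 4 + 4 + 4 + 4 + 2 + 3 + 2 + 1 + 4 = 35.
Draw number 35 + 1 = 36 must push one box to 5.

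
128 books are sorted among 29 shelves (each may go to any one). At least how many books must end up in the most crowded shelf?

5

By pigeonhole, the 29 shelves are the holes and the 128 books are the pigeons.
If every shelf held at most 4 books, the total would be at most 29 × 4 = 116, which is less than 128.
So some shelf holds at least ⌈128/29⌉ = 5 books.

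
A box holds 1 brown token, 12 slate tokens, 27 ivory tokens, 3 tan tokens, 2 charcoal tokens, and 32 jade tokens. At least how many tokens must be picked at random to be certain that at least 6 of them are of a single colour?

22

The 6 colours are the holes; the tokens drawn are the pigeons.
To avoid 6 of any one colour, the worst case takes at most 5 of each colour, or every token of a colour that has fewer than 5.
That gives 1 + 5 + 5 + 3 + 2 + 5 = 21 tokens with no colour reaching 6.
The next token forces some colour to 6, so 21 + 1 = 22.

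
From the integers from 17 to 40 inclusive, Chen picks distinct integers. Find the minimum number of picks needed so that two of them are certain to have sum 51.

A set avoiding the sum 51 can contain at most one of each pair {x, 51−x}, plus the 6 elements whose complement lies outside the range.
The integers 26, …, 40 (15 of them) are such a set: any two sum to at least 26+27 = 53 > 51.
By pigeonhole, any 16th integer completes one of the 9 pairs, so 16 choices force a sum of 51.

16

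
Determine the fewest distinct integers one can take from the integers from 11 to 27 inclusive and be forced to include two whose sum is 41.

A set avoiding the sum 41 can contain at most one of each pair {x, 41−x}, plus the 3 elements whose complement lies outside the range.
The integers 11, …, 20 (10 of them) are such a set: any two sum to at least 11+12 = 23 and at most 19+20 = 39 < 41.
Any 11th integer completes one of the 7 pairs, so 11 choices force a sum of 41.

11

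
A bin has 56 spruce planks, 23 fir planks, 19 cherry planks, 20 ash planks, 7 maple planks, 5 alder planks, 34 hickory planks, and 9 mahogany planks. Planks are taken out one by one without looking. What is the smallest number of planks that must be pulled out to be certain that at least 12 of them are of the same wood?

77

The 8 woods are the holes; the planks drawn are the pigeons.
To avoid 12 of any one wood, the worst case takes at most 11 of each wood, or every plank of a wood that has fewer than 11.
That gives 11 + 11 + 11 + 11 + 7 + 5 + 11 + 9 = 76 planks with no wood reaching 12.
The next plank forces some wood to 12, so 76 + 1 = 77.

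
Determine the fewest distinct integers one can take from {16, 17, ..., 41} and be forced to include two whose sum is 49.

Two chosen integers sum to 49 exactly when both halves of some pair {x, 49−x} with 16 ≤ x ≤ 49−x ≤ 33 are chosen — 9 such pairs.
The remaining 8 elements (those with no distinct partner in range) can never complete a 49-sum, so the worst case takes all of them and one from each pair: 8 + 9 = 17.
The 18th integer has to be the second member of some pair, so 17 + 1 = 18.

18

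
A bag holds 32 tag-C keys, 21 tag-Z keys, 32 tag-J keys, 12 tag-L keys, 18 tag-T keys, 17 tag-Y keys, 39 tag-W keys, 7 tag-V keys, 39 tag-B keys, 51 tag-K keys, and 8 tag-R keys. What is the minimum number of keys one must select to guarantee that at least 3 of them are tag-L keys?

267

In the worst case for collecting tag-L keys, every non-tag-L key comes out first.
There are 32 + 21 + 32 + 18 + 17 + 39 + 7 + 39 + 51 + 8 = 264 non-tag-L keys altogether.
After those, each further key must be tag-L, so 264 + 3 = 267 draws guarantee 3 tag-L keys.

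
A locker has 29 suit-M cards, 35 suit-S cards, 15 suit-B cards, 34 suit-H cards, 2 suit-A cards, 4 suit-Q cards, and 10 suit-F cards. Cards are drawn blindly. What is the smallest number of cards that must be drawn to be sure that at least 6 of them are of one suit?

Put each drawn card into a box by suit. The largest draw with every box below 6 takes min(count, 5) from each suit; suits with fewer than 5 contribute all they have.
Σ min(cᵢ, 5) = 5 + 5 + 5 + 5 + 2 + 4 + 5 = 31.
Draw number 31 + 1 = 32 must push one box to 6.

32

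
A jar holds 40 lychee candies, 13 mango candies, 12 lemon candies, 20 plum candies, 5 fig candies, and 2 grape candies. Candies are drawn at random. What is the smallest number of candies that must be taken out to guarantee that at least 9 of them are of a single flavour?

40

Put each drawn candy into a box by flavour. The largest draw with every box below 9 takes min(count, 8) from each flavour; flavours with fewer than 8 contribute all they have.
Σ min(cᵢ, 8) = 8 + 8 + 8 + 8 + 5 + 2 = 39.
Draw number 39 + 1 = 40 must push one box to 9.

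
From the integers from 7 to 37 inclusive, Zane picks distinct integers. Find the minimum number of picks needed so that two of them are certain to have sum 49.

A set avoiding the sum 49 can contain at most one of each pair {x, 49−x}, plus the 5 elements whose complement lies outside the range.
The integers 7, …, 24 (18 of them) are such a set: any two sum to at least 7+8 = 15 and at most 23+24 = 47 < 49.
Any 19th integer completes one of the 13 pairs, so 19 choices force a sum of 49.

19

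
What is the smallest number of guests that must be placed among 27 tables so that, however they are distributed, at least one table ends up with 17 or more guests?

With 432 guests one could put exactly 16 in each of the 27 tables, and no table would reach 17.
One more guest must land in a table that already has 16, giving it 17.
So 27 × 16 + 1 = 433 guests are required.

433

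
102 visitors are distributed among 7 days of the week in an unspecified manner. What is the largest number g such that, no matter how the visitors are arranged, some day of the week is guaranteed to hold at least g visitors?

15

The 7 days of the week are the holes and the 102 visitors are the pigeons.
If every day of the week held at most 14 visitors, the total would be at most 7 × 14 = 98, which is less than 102.
So some day of the week holds at least ⌈102/7⌉ = 15 visitors.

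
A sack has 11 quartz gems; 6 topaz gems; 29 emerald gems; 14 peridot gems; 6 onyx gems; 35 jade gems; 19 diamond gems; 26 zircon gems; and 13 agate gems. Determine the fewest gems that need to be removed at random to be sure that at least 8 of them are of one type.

62

An adversary could hand out at most 7 gems per type (topaz, onyx run out sooner): 7 + 6 + 7 + 7 + 6 + 7 + 7 + 7 + 7 = 61 gems and still no type has 8.
One more gem lands in a type already at 7, so 62 draws are enough and 61 are not.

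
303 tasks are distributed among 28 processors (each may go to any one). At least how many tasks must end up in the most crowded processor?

By pigeonhole, the 28 processors are the holes and the 303 tasks are the pigeons.
If every processor held at most 10 tasks, the total would be at most 28 × 10 = 280, which is less than 303.
So some processor holds at least ⌈303/28⌉ = 11 tasks.

11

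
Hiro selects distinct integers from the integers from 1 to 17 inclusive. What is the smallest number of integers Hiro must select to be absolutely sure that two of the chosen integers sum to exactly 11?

13

A set avoiding the sum 11 can contain at most one of each pair {x, 11−x}, plus the 7 elements whose complement lies outside the range.
The integers 6, …, 17 (12 of them) are such a set: any two sum to at least 6+7 = 13 > 11.
Pigeonhole: any 13th integer completes one of the 5 pairs, so 13 choices force a sum of 11.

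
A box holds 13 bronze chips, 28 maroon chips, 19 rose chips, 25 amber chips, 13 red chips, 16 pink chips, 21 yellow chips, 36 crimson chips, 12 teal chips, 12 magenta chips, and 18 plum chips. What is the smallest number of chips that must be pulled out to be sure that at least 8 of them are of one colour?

78

By the pigeonhole principle, the 11 colours are the holes; the chips drawn are the pigeons.
To avoid 8 of any one colour, the worst case takes at most 7 of each colour.
That gives 7 + 7 + 7 + 7 + 7 + 7 + 7 + 7 + 7 + 7 + 7 = 77 chips with no colour reaching 8.
The next chip forces some colour to 8, so 77 + 1 = 78.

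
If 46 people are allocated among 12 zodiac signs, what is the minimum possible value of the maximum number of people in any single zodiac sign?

Pigeonhole: the 12 zodiac signs are the holes and the 46 people are the pigeons.
If every zodiac sign held at most 3 people, the total would be at most 12 × 3 = 36, which is less than 46.
So some zodiac sign holds at least ⌈46/12⌉ = 4 people.

4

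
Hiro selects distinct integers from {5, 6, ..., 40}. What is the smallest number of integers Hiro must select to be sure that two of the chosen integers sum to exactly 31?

26

Two chosen integers sum to 31 exactly when both halves of some pair {x, 31−x} with 5 ≤ x ≤ 31−x ≤ 26 are chosen — 11 such pairs.
The remaining 14 elements (those with no distinct partner in range) can never complete a 31-sum, so the worst case takes all of them and one from each pair: 14 + 11 = 25.
The 26th integer has to be the second member of some pair, so 25 + 1 = 26.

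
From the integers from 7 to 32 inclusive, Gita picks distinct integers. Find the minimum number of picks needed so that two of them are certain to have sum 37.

15

A set avoiding the sum 37 can contain at most one of each pair {x, 37−x}, plus the 2 elements whose complement lies outside the range.
The integers 19, …, 32 (14 of them) are such a set: any two sum to at least 19+20 = 39 > 37.
Any 15th integer completes one of the 12 pairs, so 15 choices force a sum of 37.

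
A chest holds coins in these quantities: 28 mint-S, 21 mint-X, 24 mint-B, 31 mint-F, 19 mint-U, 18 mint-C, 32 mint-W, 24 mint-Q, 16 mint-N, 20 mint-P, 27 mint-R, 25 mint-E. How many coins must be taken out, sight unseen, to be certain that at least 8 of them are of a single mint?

85

By the pigeonhole principle, the 12 mints are the holes; the coins drawn are the pigeons.
To avoid 8 of any one mint, the worst case takes at most 7 of each mint.
That gives 7 + 7 + 7 + 7 + 7 + 7 + 7 + 7 + 7 + 7 + 7 + 7 = 84 coins with no mint reaching 8.
The next coin forces some mint to 8, so 84 + 1 = 85.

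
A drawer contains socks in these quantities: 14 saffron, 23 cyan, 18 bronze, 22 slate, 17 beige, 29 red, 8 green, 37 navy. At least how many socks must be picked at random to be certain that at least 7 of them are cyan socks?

152

In the worst case for collecting cyan socks, every non-cyan sock comes out first.
There are 14 + 18 + 22 + 17 + 29 + 8 + 37 = 145 non-cyan socks altogether.
After those, each further sock must be cyan, so 145 + 7 = 152 draws guarantee 7 cyan socks.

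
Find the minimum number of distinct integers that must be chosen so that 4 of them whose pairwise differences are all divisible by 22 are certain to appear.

Integers whose pairwise differences are multiples of 22 are exactly those sharing a remainder mod 22. Pigeonhole: the 22 residue classes mod 22 are the pigeonholes.
With 66 integers one could put 3 in each residue class and have no class reach 4.
The 67th integer pushes some class to 4, so 22·3 + 1 = 67.

67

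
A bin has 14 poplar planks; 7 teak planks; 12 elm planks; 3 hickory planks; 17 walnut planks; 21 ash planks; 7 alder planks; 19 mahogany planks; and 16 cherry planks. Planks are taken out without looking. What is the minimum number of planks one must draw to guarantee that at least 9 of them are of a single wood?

66

Put each drawn plank into a box by wood. The largest draw with every box below 9 takes min(count, 8) from each wood; woods with fewer than 8 contribute all they have.
Σ min(cᵢ, 8) = 8 + 7 + 8 + 3 + 8 + 8 + 7 + 8 + 8 = 65.
Draw number 65 + 1 = 66 must push one box to 9.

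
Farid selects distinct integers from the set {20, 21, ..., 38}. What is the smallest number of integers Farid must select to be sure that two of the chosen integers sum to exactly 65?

Two chosen integers sum to 65 exactly when both halves of some pair {x, 65−x} with 27 ≤ x ≤ 65−x ≤ 38 are chosen — 6 such pairs.
The remaining 7 elements (those with no distinct partner in range) can never complete a 65-sum, so the worst case takes all of them and one from each pair: 7 + 6 = 13.
Pigeonhole: the 14th integer has to be the second member of some pair, so 13 + 1 = 14.

14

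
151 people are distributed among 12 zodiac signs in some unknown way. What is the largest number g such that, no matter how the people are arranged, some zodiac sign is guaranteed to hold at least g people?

13

Pigeonhole: the 12 zodiac signs are the holes and the 151 people are the pigeons.
If every zodiac sign held at most 12 people, the total would be at most 12 × 12 = 144, which is less than 151.
So some zodiac sign holds at least ⌈151/12⌉ = 13 people.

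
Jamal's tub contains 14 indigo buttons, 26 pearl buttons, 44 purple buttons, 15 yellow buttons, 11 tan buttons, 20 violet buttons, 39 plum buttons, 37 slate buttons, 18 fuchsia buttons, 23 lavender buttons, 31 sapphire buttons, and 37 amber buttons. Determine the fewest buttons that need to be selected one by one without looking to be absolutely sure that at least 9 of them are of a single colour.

An adversary could hand out at most 8 buttons per colour: 8 + 8 + 8 + 8 + 8 + 8 + 8 + 8 + 8 + 8 + 8 + 8 = 96 buttons and still no colour has 9.
By pigeonhole, one more button lands in a colour already at 8, so 97 draws are enough and 96 are not.

97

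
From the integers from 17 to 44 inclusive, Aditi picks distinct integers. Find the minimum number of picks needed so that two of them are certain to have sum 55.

A set avoiding the sum 55 can contain at most one of each pair {x, 55−x}, plus the 6 elements whose complement lies outside the range.
The integers 28, …, 44 (17 of them) are such a set: any two sum to at least 28+29 = 57 > 55.
Any 18th integer completes one of the 11 pairs, so 18 choices force a sum of 55.

18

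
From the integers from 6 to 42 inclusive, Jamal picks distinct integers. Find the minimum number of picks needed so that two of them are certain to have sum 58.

Two chosen integers sum to 58 exactly when both halves of some pair {x, 58−x} with 16 ≤ x ≤ 58−x ≤ 42 are chosen — 13 such pairs.
The remaining 11 elements (those with no distinct partner in range) can never complete a 58-sum, so the worst case takes all of them and one from each pair: 11 + 13 = 24.
Pigeonhole: the 25th integer has to be the second member of some pair, so 24 + 1 = 25.

25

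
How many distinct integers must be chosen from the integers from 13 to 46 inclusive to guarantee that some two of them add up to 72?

A set avoiding the sum 72 can contain at most one of each pair {x, 72−x}, plus the 14 elements whose complement lies outside the range or equal to its own complement.
The integers 13, …, 36 (24 of them) are such a set: any two sum to at least 13+14 = 27 and at most 35+36 = 71 < 72.
Pigeonhole: any 25th integer completes one of the 10 pairs, so 25 choices force a sum of 72.

25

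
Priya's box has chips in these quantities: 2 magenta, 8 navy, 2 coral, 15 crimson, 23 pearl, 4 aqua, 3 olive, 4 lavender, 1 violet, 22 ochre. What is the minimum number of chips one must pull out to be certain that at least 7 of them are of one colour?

Put each drawn chip into a box by colour. The largest draw with every box below 7 takes min(count, 6) from each colour; colours with fewer than 6 contribute all they have.
Σ min(cᵢ, 6) = 2 + 6 + 2 + 6 + 6 + 4 + 3 + 4 + 1 + 6 = 40.
Draw number 40 + 1 = 41 must push one box to 7.

41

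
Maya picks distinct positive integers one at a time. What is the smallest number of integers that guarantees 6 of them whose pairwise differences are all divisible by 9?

Integers whose pairwise differences are multiples of 9 are exactly those sharing a remainder mod 9. Pigeonhole: the 9 residue classes mod 9 are the pigeonholes.
With 45 integers one could put 5 in each residue class and have no class reach 6.
The 46th integer pushes some class to 6, so 9·5 + 1 = 46.

46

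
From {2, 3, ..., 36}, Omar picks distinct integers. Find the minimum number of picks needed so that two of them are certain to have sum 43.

21

A set avoiding the sum 43 can contain at most one of each pair {x, 43−x}, plus the 5 elements whose complement lies outside the range.
The integers 2, …, 21 (20 of them) are such a set: any two sum to at least 2+3 = 5 and at most 20+21 = 41 < 43.
Pigeonhole: any 21st integer completes one of the 15 pairs, so 21 choices force a sum of 43.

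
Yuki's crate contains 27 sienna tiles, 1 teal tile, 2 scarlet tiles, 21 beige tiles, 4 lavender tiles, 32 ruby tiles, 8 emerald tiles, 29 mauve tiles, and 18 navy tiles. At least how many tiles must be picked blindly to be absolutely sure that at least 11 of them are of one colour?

66

Pigeonhole: the 9 colours are the holes; the tiles drawn are the pigeons.
To avoid 11 of any one colour, the worst case takes at most 10 of each colour, or every tile of a colour that has fewer than 10.
That gives 10 + 1 + 2 + 10 + 4 + 10 + 8 + 10 + 10 = 65 tiles with no colour reaching 11.
The next tile forces some colour to 11, so 65 + 1 = 66.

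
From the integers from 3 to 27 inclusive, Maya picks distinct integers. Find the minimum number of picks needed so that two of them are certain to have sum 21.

Two chosen integers sum to 21 exactly when both halves of some pair {x, 21−x} with 3 ≤ x ≤ 21−x ≤ 18 are chosen — 8 such pairs.
The remaining 9 elements (those with no distinct partner in range) can never complete a 21-sum, so the worst case takes all of them and one from each pair: 9 + 8 = 17.
By pigeonhole, the 18th integer has to be the second member of some pair, so 17 + 1 = 18.

18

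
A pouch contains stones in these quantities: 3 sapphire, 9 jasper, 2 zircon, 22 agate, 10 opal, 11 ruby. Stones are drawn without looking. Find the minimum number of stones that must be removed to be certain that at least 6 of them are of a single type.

Put each drawn stone into a box by type. The largest draw with every box below 6 takes min(count, 5) from each type; types with fewer than 5 contribute all they have.
Σ min(cᵢ, 5) = 3 + 5 + 2 + 5 + 5 + 5 = 25.
Draw number 25 + 1 = 26 must push one box to 6.

26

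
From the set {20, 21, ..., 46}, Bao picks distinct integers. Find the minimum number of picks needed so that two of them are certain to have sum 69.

Two chosen integers sum to 69 exactly when both halves of some pair {x, 69−x} with 23 ≤ x ≤ 69−x ≤ 46 are chosen — 12 such pairs.
The remaining 3 elements (those with no distinct partner in range) can never complete a 69-sum, so the worst case takes all of them and one from each pair: 3 + 12 = 15.
The 16th integer has to be the second member of some pair, so 15 + 1 = 16.

16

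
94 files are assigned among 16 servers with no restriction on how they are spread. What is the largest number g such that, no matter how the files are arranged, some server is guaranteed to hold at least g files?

6

The 16 servers are the holes and the 94 files are the pigeons.
If every server held at most 5 files, the total would be at most 16 × 5 = 80, which is less than 94.
So some server holds at least ⌈94/16⌉ = 6 files.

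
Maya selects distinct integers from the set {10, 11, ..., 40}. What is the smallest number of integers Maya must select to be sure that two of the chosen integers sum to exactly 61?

22

Group the elements by complementary pair {x, 61−x}: {21,40}, {22,39}, {23,38}, …, giving 10 two-element pairs and 11 integers whose partner 61−x falls outside [10,40].
Treating each of those 21 groups as a pigeonhole, one can pick one integer per group — 21 integers — with no two summing to 61.
The 22nd integer lands in an occupied pair, forcing a sum of 61.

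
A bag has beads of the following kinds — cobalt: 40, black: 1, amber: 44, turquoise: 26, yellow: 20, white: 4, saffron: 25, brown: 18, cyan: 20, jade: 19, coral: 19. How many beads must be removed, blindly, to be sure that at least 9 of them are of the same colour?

An adversary could hand out at most 8 beads per colour (black, white run out sooner): 8 + 1 + 8 + 8 + 8 + 4 + 8 + 8 + 8 + 8 + 8 = 77 beads and still no colour has 9.
By the pigeonhole principle, one more bead lands in a colour already at 8, so 78 draws are enough and 77 are not.

78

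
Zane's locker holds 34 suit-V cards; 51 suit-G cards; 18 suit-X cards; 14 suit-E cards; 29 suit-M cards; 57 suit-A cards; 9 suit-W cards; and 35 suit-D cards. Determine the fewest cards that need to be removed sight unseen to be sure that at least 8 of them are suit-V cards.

In the worst case for collecting suit-V cards, every non-suit-V card comes out first.
There are 51 + 18 + 14 + 29 + 57 + 9 + 35 = 213 non-suit-V cards altogether.
After those, each further card must be suit-V, so 213 + 8 = 221 draws guarantee 8 suit-V cards.

221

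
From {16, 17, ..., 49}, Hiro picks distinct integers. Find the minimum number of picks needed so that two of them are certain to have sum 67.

A set avoiding the sum 67 can contain at most one of each pair {x, 67−x}, plus the 2 elements whose complement lies outside the range.
The integers 16, …, 33 (18 of them) are such a set: any two sum to at least 16+17 = 33 and at most 32+33 = 65 < 67.
Any 19th integer completes one of the 16 pairs, so 19 choices force a sum of 67.

19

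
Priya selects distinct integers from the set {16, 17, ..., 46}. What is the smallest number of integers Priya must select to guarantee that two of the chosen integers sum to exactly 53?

A set avoiding the sum 53 can contain at most one of each pair {x, 53−x}, plus the 9 elements whose complement lies outside the range.
The integers 27, …, 46 (20 of them) are such a set: any two sum to at least 27+28 = 55 > 53.
By the pigeonhole principle, any 21st integer completes one of the 11 pairs, so 21 choices force a sum of 53.

21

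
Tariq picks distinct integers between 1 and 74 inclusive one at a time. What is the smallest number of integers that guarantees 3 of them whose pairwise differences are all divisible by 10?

Integers whose pairwise differences are multiples of 10 are exactly those sharing a remainder mod 10. The 10 residue classes mod 10 are the pigeonholes.
With 20 integers one could put 2 in each residue class and have no class reach 3.
The 21st integer pushes some class to 3, so 10·2 + 1 = 21.

21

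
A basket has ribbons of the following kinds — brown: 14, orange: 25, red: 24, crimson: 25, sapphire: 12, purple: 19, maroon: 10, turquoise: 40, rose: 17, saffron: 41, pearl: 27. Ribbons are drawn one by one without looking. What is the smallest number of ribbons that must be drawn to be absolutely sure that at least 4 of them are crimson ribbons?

233

In the worst case for collecting crimson ribbons, every non-crimson ribbon comes out first.
There are 14 + 25 + 24 + 12 + 19 + 10 + 40 + 17 + 41 + 27 = 229 non-crimson ribbons altogether.
After those, each further ribbon must be crimson, so 229 + 4 = 233 draws guarantee 4 crimson ribbons.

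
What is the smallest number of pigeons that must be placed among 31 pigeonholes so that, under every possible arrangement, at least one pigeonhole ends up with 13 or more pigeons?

With 372 pigeons one could put exactly 12 in each of the 31 pigeonholes, and no pigeonhole would reach 13.
Pigeonhole: one more pigeon must land in a pigeonhole that already has 12, giving it 13.
So 31 × 12 + 1 = 373 pigeons are required.

373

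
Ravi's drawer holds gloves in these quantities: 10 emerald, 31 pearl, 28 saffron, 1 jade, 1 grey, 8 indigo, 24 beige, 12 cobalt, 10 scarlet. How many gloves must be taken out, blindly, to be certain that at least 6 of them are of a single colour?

38

An adversary could hand out at most 5 gloves per colour (jade, grey run out sooner): 5 + 5 + 5 + 1 + 1 + 5 + 5 + 5 + 5 = 37 gloves and still no colour has 6.
One more glove lands in a colour already at 5, so 38 draws are enough and 37 are not.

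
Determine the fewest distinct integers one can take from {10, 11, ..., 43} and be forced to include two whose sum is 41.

24

Two chosen integers sum to 41 exactly when both halves of some pair {x, 41−x} with 10 ≤ x ≤ 41−x ≤ 31 are chosen — 11 such pairs.
The remaining 12 elements (those with no distinct partner in range) can never complete a 41-sum, so the worst case takes all of them and one from each pair: 12 + 11 = 23.
The 24th integer has to be the second member of some pair, so 23 + 1 = 24.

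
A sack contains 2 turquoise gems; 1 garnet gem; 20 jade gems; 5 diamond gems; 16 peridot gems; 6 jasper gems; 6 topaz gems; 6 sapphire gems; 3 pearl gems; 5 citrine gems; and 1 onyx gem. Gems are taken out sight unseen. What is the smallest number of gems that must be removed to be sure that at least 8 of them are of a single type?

50

Put each drawn gem into a box by type. The largest draw with every box below 8 takes min(count, 7) from each type; types with fewer than 7 contribute all they have.
Σ min(cᵢ, 7) = 2 + 1 + 7 + 5 + 7 + 6 + 6 + 6 + 3 + 5 + 1 = 49.
Draw number 49 + 1 = 50 must push one box to 8.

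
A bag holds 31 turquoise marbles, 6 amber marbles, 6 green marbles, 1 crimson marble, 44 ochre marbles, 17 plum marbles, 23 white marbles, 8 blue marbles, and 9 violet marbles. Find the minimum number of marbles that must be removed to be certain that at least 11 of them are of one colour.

71

Pigeonhole: the 9 colours are the holes; the marbles drawn are the pigeons.
To avoid 11 of any one colour, the worst case takes at most 10 of each colour, or every marble of a colour that has fewer than 10.
That gives 10 + 6 + 6 + 1 + 10 + 10 + 10 + 8 + 9 = 70 marbles with no colour reaching 11.
The next marble forces some colour to 11, so 70 + 1 = 71.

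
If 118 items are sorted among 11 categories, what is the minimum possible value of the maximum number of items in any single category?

11

The 11 categories are the holes and the 118 items are the pigeons.
If every category held at most 10 items, the total would be at most 11 × 10 = 110, which is less than 118.
So some category holds at least ⌈118/11⌉ = 11 items.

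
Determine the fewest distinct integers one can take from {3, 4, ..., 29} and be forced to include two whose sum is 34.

Two chosen integers sum to 34 exactly when both halves of some pair {x, 34−x} with 5 ≤ x ≤ 34−x ≤ 29 are chosen — 12 such pairs.
The remaining 3 elements (those with no distinct partner in range) can never complete a 34-sum, so the worst case takes all of them and one from each pair: 3 + 12 = 15.
The 16th integer has to be the second member of some pair, so 15 + 1 = 16.

16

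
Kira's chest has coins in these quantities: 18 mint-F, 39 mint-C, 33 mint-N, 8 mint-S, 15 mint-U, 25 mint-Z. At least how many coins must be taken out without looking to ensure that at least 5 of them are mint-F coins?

125

In the worst case for collecting mint-F coins, every non-mint-F coin comes out first.
There are 39 + 33 + 8 + 15 + 25 = 120 non-mint-F coins altogether.
After those, each further coin must be mint-F, so 120 + 5 = 125 draws guarantee 5 mint-F coins.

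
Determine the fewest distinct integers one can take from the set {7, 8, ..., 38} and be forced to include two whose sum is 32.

24

A set avoiding the sum 32 can contain at most one of each pair {x, 32−x}, plus the 14 elements whose complement lies outside the range or equal to its own complement.
The integers 16, …, 38 (23 of them) are such a set: any two sum to at least 16+17 = 33 > 32.
Any 24th integer completes one of the 9 pairs, so 24 choices force a sum of 32.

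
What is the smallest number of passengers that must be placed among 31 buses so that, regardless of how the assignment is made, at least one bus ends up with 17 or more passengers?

497

With 496 passengers one could put exactly 16 in each of the 31 buses, and no bus would reach 17.
By pigeonhole, one more passenger must land in a bus that already has 16, giving it 17.
So 31 × 16 + 1 = 497 passengers are required.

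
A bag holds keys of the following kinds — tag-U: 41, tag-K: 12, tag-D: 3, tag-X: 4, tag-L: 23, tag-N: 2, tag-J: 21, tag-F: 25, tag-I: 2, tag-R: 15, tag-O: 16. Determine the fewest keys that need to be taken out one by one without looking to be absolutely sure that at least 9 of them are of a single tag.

68

The 11 tags are the holes; the keys drawn are the pigeons.
To avoid 9 of any one tag, the worst case takes at most 8 of each tag, or every key of a tag that has fewer than 8.
That gives 8 + 8 + 3 + 4 + 8 + 2 + 8 + 8 + 2 + 8 + 8 = 67 keys with no tag reaching 9.
The next key forces some tag to 9, so 67 + 1 = 68.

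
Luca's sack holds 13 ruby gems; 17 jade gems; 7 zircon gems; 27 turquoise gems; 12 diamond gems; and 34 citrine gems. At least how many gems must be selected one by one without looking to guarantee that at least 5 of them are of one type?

25

An adversary could hand out at most 4 gems per type: 4 + 4 + 4 + 4 + 4 + 4 = 24 gems and still no type has 5.
By the pigeonhole principle, one more gem lands in a type already at 4, so 25 draws are enough and 24 are not.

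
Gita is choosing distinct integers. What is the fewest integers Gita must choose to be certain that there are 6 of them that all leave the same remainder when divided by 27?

136

Pigeonhole: the 27 residue classes mod 27 are the pigeonholes.
With 135 integers one could put 5 in each residue class and have no class reach 6.
The 136th integer pushes some class to 6, so 27·5 + 1 = 136.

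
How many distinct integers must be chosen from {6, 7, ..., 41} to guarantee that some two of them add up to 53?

22

A set avoiding the sum 53 can contain at most one of each pair {x, 53−x}, plus the 6 elements whose complement lies outside the range.
The integers 6, …, 26 (21 of them) are such a set: any two sum to at least 6+7 = 13 and at most 25+26 = 51 < 53.
Any 22nd integer completes one of the 15 pairs, so 22 choices force a sum of 53.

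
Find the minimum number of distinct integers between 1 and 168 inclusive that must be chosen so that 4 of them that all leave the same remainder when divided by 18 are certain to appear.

55

The 18 residue classes mod 18 are the pigeonholes.
With 54 integers one could put 3 in each residue class and have no class reach 4.
The 55th integer pushes some class to 4, so 18·3 + 1 = 55.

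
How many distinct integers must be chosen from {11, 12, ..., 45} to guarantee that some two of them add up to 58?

20

A set avoiding the sum 58 can contain at most one of each pair {x, 58−x}, plus the 3 elements whose complement lies outside the range or equal to its own complement.
The integers 11, …, 29 (19 of them) are such a set: any two sum to at least 11+12 = 23 and at most 28+29 = 57 < 58.
Any 20th integer completes one of the 16 pairs, so 20 choices force a sum of 58.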